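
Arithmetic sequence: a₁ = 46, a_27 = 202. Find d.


d = (aₙ - a₁)/(n-1)
= (202 - 46)/(27-1)
= 156/26 = 6

d = 6


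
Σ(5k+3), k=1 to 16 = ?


Σ(5k+3) = 5·Σk + 3·n
= 5·136 + 3·16
= 680 + 48 = 728

Σ = 728


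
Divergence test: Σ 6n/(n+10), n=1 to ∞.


lim(n→∞) 6n/(n+10) = 6/1 = 6  (divide numerator and denominator by n)
lim aₙ = 6 ≠ 0 → series DIVERGES

Diverges (lim aₙ = 6 ≠ 0)


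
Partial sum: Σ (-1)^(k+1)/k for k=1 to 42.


S = 1 - 1/2 + 1/3 - 1/4 + 1/5 - 1/6 + 1/7 - 1/8 ± ...
= 0.6814
(Full series converges to +ln(2) ≈ +0.6931)

S_42 = 0.6814


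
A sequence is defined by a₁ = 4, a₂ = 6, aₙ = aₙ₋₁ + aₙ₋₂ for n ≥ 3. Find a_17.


Computing iteratively: 4, 6, 10, 16, 26, 42, 68, 110, 178, 288, 466, 754, ...
a_17 = 8362

a_17 = 8362


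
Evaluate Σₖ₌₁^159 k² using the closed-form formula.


n = 159
n(n+1)(2n+1)/6 = 159×160×319/6
= 8115360/6 = 1352560

Σk² = 1352560


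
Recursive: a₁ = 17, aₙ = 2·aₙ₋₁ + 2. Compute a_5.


Computing step by step:
a_1 = 17
a_2 = 36
a_3 = 74
a_4 = 150
a_5 = 302


a_5 = 302


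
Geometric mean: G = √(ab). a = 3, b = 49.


GM = √(3×49) = √147 = 12.1244

GM = 12.1244


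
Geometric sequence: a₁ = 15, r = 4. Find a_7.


aₙ = a₁·r^(n-1)
= 15×4^6
= 15×4096
= 61440

a_7 = 61440


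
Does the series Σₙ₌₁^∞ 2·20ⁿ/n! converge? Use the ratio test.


aₙ = 2·20^n/n!
a_{n+1}/aₙ = 20^(n+1)/(n+1)! × n!/20^n  (constant 2 cancels)
= 20/(n+1)
L = lim(n→∞) 20/(n+1) = 0
L < 1 → series CONVERGES

Converges (ratio test: L = 0 < 1)


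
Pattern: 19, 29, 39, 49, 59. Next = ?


Pattern: arithmetic (d=10)
Terms: 19, 29, 39, 49, 59
Next term = 69

Next term = 69


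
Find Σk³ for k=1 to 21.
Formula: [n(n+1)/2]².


n(n+1)/2 = 21×22/2 = 231
Σk³ = 231² = 53361

Σk³ = 53361


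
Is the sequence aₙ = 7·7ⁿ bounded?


aₙ = 7·7ⁿ → as n→∞, aₙ→∞ (since base 7 > 1)
No finite upper bound exists
The sequence is UNBOUNDED

Unbounded (aₙ → ∞ as n → ∞)


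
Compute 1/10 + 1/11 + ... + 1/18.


Σₖ₌10^18 1/k = 1/10 + 1/11 + 1/12 + 1/13 + 1/14 + 1/15 + 1/16 + 1/17 + 1/18
= 1632341/2450448
≈ 0.6661

Sum = 1632341/2450448 ≈ 0.6661


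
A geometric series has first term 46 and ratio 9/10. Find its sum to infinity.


S∞ = a₁/(1-r) = 46/(1 - 9/10)
= 46/(1/10)
= 460

S∞ = 460


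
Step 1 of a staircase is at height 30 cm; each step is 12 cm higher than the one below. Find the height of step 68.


aₙ = a₁ + (n-1)d
= 30 + (68-1)×12
= 30 + 804
= 834

a_68 = 834


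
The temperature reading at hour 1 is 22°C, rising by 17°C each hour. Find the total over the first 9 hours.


aₙ = 22 + (9-1)×17 = 158
Sₙ = n(a₁+aₙ)/2 = 9×(22+158)/2
= 9×180/2 = 810

S_9 = 810


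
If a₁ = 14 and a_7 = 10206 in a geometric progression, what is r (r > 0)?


r^(n-1) = aₙ/a₁
r^6 = 10206/14 = 729
r = 729^(1/6)
= ±3; taking r > 0 gives r = 3

r = 3


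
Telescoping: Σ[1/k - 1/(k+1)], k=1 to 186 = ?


Telescoping: adjacent terms cancel.
= 1/1 - 1/187
= 1 - 1/187 = 186/187

Sum = 186/187


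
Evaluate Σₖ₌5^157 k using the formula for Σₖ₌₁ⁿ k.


Σₖ₌5^157 k = Σₖ₌₁^157 k − Σₖ₌₁^4 k
= 157·158/2 − 4·5/2
= 12403 − 10 = 12393

Σk = 12393


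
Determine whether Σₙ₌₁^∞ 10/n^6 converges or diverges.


p-series test: Σ c/n^p converges if p > 1, diverges if p ≤ 1 (constant c > 0 doesn't affect convergence).
p = 6
6 > 1 → CONVERGES

Converges (p = 6 > 1)


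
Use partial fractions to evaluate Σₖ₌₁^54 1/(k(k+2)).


1/(k(k+2)) = (1/2)·(1/k - 1/(k+2)) (partial fractions)
Telescoping: Σ = (1/2)·(1 + 1/2 - 1/55 - 1/56) = 4509/6160

Sum = 4509/6160


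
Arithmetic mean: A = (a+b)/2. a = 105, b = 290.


AM = (105 + 290)/2 = 395/2 = 197.5

AM = 197.5


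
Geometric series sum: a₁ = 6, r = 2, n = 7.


Sₙ = 6×(2^7 - 1)/(2 - 1)
= 6×(128 - 1)/1
= 6×127/1
= 762

S_7 = 762


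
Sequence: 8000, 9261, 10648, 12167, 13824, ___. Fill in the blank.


Pattern: perfect cubes: n³
Terms: 8000, 9261, 10648, 12167, 13824
Next term = 15625

Next term = 15625


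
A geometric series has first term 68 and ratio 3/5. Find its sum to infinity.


S∞ = a₁/(1-r) = 68/(1 - 3/5)
= 68/(2/5)
= 170

S∞ = 170


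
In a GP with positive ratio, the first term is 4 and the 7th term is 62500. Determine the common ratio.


r^(n-1) = aₙ/a₁
r^6 = 62500/4 = 15625
r = 15625^(1/6)
= ±5; taking r > 0 gives r = 5

r = 5


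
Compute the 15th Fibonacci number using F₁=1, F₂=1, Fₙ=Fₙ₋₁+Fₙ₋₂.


Fibonacci sequence: 1, 1, 2, 3, 5, 8, 13, 21, 34, 55, 89, ...
F(15) = 610

F(15) = 610


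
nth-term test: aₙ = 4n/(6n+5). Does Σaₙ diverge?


lim(n→∞) 4n/(6n+5) = 4/6 = 2/3  (divide numerator and denominator by n)
lim aₙ = 2/3 ≠ 0 → series DIVERGES

Diverges (lim aₙ = 2/3 ≠ 0)


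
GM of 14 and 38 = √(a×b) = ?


GM = √(14×38) = √532 = 23.0651

GM = 23.0651


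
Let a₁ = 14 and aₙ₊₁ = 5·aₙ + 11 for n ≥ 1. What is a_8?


Computing step by step:
a_1 = 14
a_2 = 81
a_3 = 416
a_4 = 2091
a_5 = 10466
a_6 = 52341
a_7 = 261716
a_8 = 1308591


a_8 = 1308591


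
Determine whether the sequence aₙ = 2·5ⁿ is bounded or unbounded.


aₙ = 2·5ⁿ → as n→∞, aₙ→∞ (since base 5 > 1)
No finite upper bound exists
The sequence is UNBOUNDED

Unbounded (aₙ → ∞ as n → ∞)


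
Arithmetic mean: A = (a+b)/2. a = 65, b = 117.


AM = (65 + 117)/2 = 182/2 = 91

AM = 91


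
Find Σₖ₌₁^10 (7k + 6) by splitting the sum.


Σ(7k+6) = 7·Σk + 6·n
= 7·55 + 6·10
= 385 + 60 = 445

Σ = 445


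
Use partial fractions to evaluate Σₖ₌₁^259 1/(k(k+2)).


1/(k(k+2)) = (1/2)·(1/k - 1/(k+2)) (partial fractions)
Telescoping: Σ = (1/2)·(1 + 1/2 - 1/260 - 1/261) = 101269/135720

Sum = 101269/135720


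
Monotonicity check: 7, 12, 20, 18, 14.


Differences: 5, 8, -2, -4
Difference at position 1 is +5 (> 0) but position 3 is -2 (< 0) — sequence both rises and falls
→ NOT monotonic

Not monotonic


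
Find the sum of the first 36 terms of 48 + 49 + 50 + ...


aₙ = 48 + (36-1)×1 = 83
Sₙ = n(a₁+aₙ)/2 = 36×(48+83)/2
= 36×131/2 = 2358

S_36 = 2358


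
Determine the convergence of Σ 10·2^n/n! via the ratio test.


aₙ = 10·2^n/n!
a_{n+1}/aₙ = 2^(n+1)/(n+1)! × n!/2^n  (constant 10 cancels)
= 2/(n+1)
L = lim(n→∞) 2/(n+1) = 0
L < 1 → series CONVERGES

Converges (ratio test: L = 0 < 1)


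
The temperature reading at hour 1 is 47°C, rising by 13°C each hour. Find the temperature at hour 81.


aₙ = a₁ + (n-1)d
= 47 + (81-1)×13
= 47 + 1040
= 1087

a_81 = 1087


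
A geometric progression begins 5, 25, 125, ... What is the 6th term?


aₙ = a₁·r^(n-1)
= 5×5^5
= 5×3125
= 15625

a_6 = 15625


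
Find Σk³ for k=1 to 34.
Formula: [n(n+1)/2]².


n(n+1)/2 = 34×35/2 = 595
Σk³ = 595² = 354025

Σk³ = 354025


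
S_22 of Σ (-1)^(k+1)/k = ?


S = 1 - 1/2 + 1/3 - 1/4 + 1/5 - 1/6 + 1/7 - 1/8 ± ...
= 0.6709
(Full series converges to +ln(2) ≈ +0.6931)

S_22 = 0.6709


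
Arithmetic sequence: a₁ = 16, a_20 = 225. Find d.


d = (aₙ - a₁)/(n-1)
= (225 - 16)/(20-1)
= 209/19 = 11

d = 11


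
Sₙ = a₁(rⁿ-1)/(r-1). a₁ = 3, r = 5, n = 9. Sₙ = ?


Sₙ = 3×(5^9 - 1)/(5 - 1)
= 3×(1953125 - 1)/4
= 3×1953124/4
= 1464843

S_9 = 1464843


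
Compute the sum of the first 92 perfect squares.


n = 92
n(n+1)(2n+1)/6 = 92×93×185/6
= 1582860/6 = 263810

Σk² = 263810


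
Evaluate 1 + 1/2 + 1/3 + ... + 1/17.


H_17 = 1/1 + 1/2 + 1/3 + ... + 1/17
= 42142223/12252240
≈ 3.4396

H_17 = 42142223/12252240 ≈ 3.4396


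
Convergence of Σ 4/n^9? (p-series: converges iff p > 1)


p-series test: Σ c/n^p converges if p > 1, diverges if p ≤ 1 (constant c > 0 doesn't affect convergence).
p = 9
9 > 1 → CONVERGES

Converges (p = 9 > 1)


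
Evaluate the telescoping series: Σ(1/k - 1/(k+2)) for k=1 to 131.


Telescoping with gap 2: two head and two tail terms survive.
= (1 + 1/2) - (1/132 + 1/133)
= 3/2 - 1/132 - 1/133 = 26069/17556

Sum = 26069/17556


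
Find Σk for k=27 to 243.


Σₖ₌27^243 k = Σₖ₌₁^243 k − Σₖ₌₁^26 k
= 243·244/2 − 26·27/2
= 29646 − 351 = 29295

Σk = 29295


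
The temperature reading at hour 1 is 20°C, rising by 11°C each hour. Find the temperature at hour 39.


aₙ = a₁ + (n-1)d
= 20 + (39-1)×11
= 20 + 418
= 438

a_39 = 438


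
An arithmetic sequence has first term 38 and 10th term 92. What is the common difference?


d = (aₙ - a₁)/(n-1)
= (92 - 38)/(10-1)
= 54/9 = 6

d = 6


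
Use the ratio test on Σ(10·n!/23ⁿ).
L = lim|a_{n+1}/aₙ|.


aₙ = 10·n!/23^n
a_{n+1}/aₙ = (n+1)!/23^(n+1) × 23^n/n!  (constant 10 cancels)
= (n+1)/23
L = lim(n→∞) (n+1)/23 = ∞
L > 1 → series DIVERGES

Diverges (ratio test: L = ∞ > 1)


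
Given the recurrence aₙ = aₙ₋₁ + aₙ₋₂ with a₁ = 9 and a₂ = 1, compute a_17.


Computing iteratively: 9, 1, 10, 11, 21, 32, 53, 85, 138, 223, 361, 584, ...
a_17 = 6477

a_17 = 6477


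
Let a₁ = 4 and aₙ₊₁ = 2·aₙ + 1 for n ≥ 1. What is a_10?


Computing step by step:
a_1 = 4
a_2 = 9
a_3 = 19
a_4 = 39
a_5 = 79
a_6 = 159
a_7 = 319
a_8 = 639
a_9 = 1279
a_10 = 2559


a_10 = 2559


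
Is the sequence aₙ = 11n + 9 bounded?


aₙ = 11n + 9 → as n→∞, aₙ→∞
No finite upper bound exists
The sequence is UNBOUNDED

Unbounded (aₙ → ∞ as n → ∞)


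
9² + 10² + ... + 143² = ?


Σₖ₌9^143 k² = Σₖ₌₁^143 k² − Σₖ₌₁^8 k²
= 143·144·287/6 − 8·9·17/6
= 984984 − 204 = 984780

Σk² = 984780


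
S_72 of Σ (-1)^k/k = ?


S = -1 + 1/2 - 1/3 + 1/4 - 1/5 + 1/6 - 1/7 + 1/8 ± ...
= -0.6863
(Full series converges to -ln(2) ≈ -0.6931)

S_72 = -0.6863


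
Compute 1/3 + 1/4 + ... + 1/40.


Σₖ₌3^40 1/k = 1/3 + 1/4 + 1/5 + ... + 1/40
= 1349596818867013/485721041551200
≈ 2.7785

Sum = 1349596818867013/485721041551200 ≈ 2.7785


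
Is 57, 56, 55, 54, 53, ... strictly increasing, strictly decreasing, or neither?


Differences: -1, -1, -1, -1
All differences < 0 → strictly DECREASING

Monotonically decreasing


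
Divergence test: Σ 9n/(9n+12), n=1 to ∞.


lim(n→∞) 9n/(9n+12) = 9/9 = 1  (divide numerator and denominator by n)
lim aₙ = 1 ≠ 0 → series DIVERGES

Diverges (lim aₙ = 1 ≠ 0)


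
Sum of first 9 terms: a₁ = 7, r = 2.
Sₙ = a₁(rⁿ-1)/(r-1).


Sₙ = 7×(2^9 - 1)/(2 - 1)
= 7×(512 - 1)/1
= 7×511/1
= 3577

S_9 = 3577


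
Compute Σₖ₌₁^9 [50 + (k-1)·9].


aₙ = 50 + (9-1)×9 = 122
Sₙ = n(a₁+aₙ)/2 = 9×(50+122)/2
= 9×172/2 = 774

S_9 = 774


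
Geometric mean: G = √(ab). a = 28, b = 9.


GM = √(28×9) = √252 = 15.8745

GM = 15.8745


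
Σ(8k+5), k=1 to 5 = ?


Σ(8k+5) = 8·Σk + 5·n
= 8·15 + 5·5
= 120 + 25 = 145

Σ = 145


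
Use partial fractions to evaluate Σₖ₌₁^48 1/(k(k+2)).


1/(k(k+2)) = (1/2)·(1/k - 1/(k+2)) (partial fractions)
Telescoping: Σ = (1/2)·(1 + 1/2 - 1/49 - 1/50) = 894/1225

Sum = 894/1225


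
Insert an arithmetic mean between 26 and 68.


AM = (26 + 68)/2 = 94/2 = 47

AM = 47


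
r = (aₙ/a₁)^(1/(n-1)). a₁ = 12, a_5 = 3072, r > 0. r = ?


r^(n-1) = aₙ/a₁
r^4 = 3072/12 = 256
r = 256^(1/4)
= ±4; taking r > 0 gives r = 4

r = 4


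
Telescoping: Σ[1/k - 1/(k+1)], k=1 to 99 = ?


Telescoping: adjacent terms cancel.
= 1/1 - 1/100
= 1 - 1/100 = 99/100

Sum = 99/100


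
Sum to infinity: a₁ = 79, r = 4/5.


S∞ = a₁/(1-r) = 79/(1 - 4/5)
= 79/(1/5)
= 395

S∞ = 395


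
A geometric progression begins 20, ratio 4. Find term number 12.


aₙ = a₁·r^(n-1)
= 20×4^11
= 20×4194304
= 83886080

a_12 = 83886080


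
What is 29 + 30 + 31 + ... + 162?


Σₖ₌29^162 k = Σₖ₌₁^162 k − Σₖ₌₁^28 k
= 162·163/2 − 28·29/2
= 13203 − 406 = 12797

Σk = 12797


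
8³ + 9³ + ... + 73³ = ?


Σₖ₌8^73 k³ = [73·74/2]² − [7·8/2]²
= 7295401 − 784 = 7294617

Σk³ = 7294617


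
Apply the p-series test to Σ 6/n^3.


p-series test: Σ c/n^p converges if p > 1, diverges if p ≤ 1 (constant c > 0 doesn't affect convergence).
p = 3
3 > 1 → CONVERGES

Converges (p = 3 > 1)


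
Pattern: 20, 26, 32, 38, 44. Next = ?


Pattern: arithmetic (d=6)
Terms: 20, 26, 32, 38, 44
Next term = 50

Next term = 50


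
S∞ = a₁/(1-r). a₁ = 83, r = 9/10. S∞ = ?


S∞ = a₁/(1-r) = 83/(1 - 9/10)
= 83/(1/10)
= 830

S∞ = 830


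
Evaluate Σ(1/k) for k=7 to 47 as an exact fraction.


Σₖ₌7^47 1/k = 1/7 + 1/8 + 1/9 + ... + 1/47
= 125730375884807133149/63245806209101973600
≈ 1.988

Sum = 125730375884807133149/63245806209101973600 ≈ 1.988


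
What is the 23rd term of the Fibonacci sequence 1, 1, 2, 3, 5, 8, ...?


Fibonacci sequence: 1, 1, 2, 3, 5, 8, 13, 21, 34, 55, 89, ...
F(23) = 28657

F(23) = 28657


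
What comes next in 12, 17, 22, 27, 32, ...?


Pattern: arithmetic (d=5)
Terms: 12, 17, 22, 27, 32
Next term = 37

Next term = 37


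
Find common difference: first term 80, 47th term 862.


d = (aₙ - a₁)/(n-1)
= (862 - 80)/(47-1)
= 782/46 = 17

d = 17


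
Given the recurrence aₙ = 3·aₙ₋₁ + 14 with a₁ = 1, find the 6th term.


Computing step by step:
a_1 = 1
a_2 = 17
a_3 = 65
a_4 = 209
a_5 = 641
a_6 = 1937


a_6 = 1937


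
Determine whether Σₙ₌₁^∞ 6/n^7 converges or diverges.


p-series test: Σ c/n^p converges if p > 1, diverges if p ≤ 1 (constant c > 0 doesn't affect convergence).
p = 7
7 > 1 → CONVERGES

Converges (p = 7 > 1)


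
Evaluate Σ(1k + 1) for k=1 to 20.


Σ(1k+1) = 1·Σk + 1·n
= 1·210 + 1·20
= 210 + 20 = 230

Σ = 230


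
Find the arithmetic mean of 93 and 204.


AM = (93 + 204)/2 = 297/2 = 148.5

AM = 148.5


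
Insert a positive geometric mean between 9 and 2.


GM = √(9×2) = √18 = 4.2426

GM = 4.2426


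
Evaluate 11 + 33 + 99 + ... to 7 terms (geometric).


Sₙ = 11×(3^7 - 1)/(3 - 1)
= 11×(2187 - 1)/2
= 11×2186/2
= 12023

S_7 = 12023


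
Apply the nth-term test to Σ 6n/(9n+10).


lim(n→∞) 6n/(9n+10) = 6/9 = 2/3  (divide numerator and denominator by n)
lim aₙ = 2/3 ≠ 0 → series DIVERGES

Diverges (lim aₙ = 2/3 ≠ 0)


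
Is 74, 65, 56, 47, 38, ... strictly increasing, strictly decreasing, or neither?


Differences: -9, -9, -9, -9
All differences < 0 → strictly DECREASING

Monotonically decreasing


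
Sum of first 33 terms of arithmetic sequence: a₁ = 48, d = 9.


aₙ = 48 + (33-1)×9 = 336
Sₙ = n(a₁+aₙ)/2 = 33×(48+336)/2
= 33×384/2 = 6336

S_33 = 6336


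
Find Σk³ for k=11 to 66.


Σₖ₌11^66 k³ = [66·67/2]² − [10·11/2]²
= 4888521 − 3025 = 4885496

Σk³ = 4885496


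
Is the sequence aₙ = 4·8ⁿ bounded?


aₙ = 4·8ⁿ → as n→∞, aₙ→∞ (since base 8 > 1)
No finite upper bound exists
The sequence is UNBOUNDED

Unbounded (aₙ → ∞ as n → ∞)


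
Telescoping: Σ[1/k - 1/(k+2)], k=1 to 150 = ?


Telescoping with gap 2: two head and two tail terms survive.
= (1 + 1/2) - (1/151 + 1/152)
= 3/2 - 1/151 - 1/152 = 34125/22952

Sum = 34125/22952


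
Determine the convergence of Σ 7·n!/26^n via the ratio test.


aₙ = 7·n!/26^n
a_{n+1}/aₙ = (n+1)!/26^(n+1) × 26^n/n!  (constant 7 cancels)
= (n+1)/26
L = lim(n→∞) (n+1)/26 = ∞
L > 1 → series DIVERGES

Diverges (ratio test: L = ∞ > 1)


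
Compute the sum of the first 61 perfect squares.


n = 61
n(n+1)(2n+1)/6 = 61×62×123/6
= 465186/6 = 77531

Σk² = 77531


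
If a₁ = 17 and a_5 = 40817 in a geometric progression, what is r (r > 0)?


r^(n-1) = aₙ/a₁
r^4 = 40817/17 = 2401
r = 2401^(1/4)
= ±7; taking r > 0 gives r = 7

r = 7


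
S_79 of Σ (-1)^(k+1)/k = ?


S = 1 - 1/2 + 1/3 - 1/4 + 1/5 - 1/6 + 1/7 - 1/8 ± ...
= 0.6994
(Full series converges to +ln(2) ≈ +0.6931)

S_79 = 0.6994


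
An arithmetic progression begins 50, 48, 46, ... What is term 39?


aₙ = a₁ + (n-1)d
= 50 + (39-1)×-2
= 50 - 76
= -26

a_39 = -26


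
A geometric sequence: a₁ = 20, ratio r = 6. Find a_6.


aₙ = a₁·r^(n-1)
= 20×6^5
= 20×7776
= 155520

a_6 = 155520


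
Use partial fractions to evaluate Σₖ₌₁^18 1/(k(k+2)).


1/(k(k+2)) = (1/2)·(1/k - 1/(k+2)) (partial fractions)
Telescoping: Σ = (1/2)·(1 + 1/2 - 1/19 - 1/20) = 531/760

Sum = 531/760


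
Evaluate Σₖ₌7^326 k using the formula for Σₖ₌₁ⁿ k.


Σₖ₌7^326 k = Σₖ₌₁^326 k − Σₖ₌₁^6 k
= 326·327/2 − 6·7/2
= 53301 − 21 = 53280

Σk = 53280


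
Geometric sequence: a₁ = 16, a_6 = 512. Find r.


r^(n-1) = aₙ/a₁
r^5 = 512/16 = 32
r = 32^(1/5)
= 2

r = 2


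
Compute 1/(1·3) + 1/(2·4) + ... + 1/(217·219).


1/(k(k+2)) = (1/2)·(1/k - 1/(k+2)) (partial fractions)
Telescoping: Σ = (1/2)·(1 + 1/2 - 1/218 - 1/219) = 17794/23871

Sum = 17794/23871


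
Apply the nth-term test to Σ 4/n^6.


lim(n→∞) 4/n^6 = 0
lim aₙ = 0 → nth-term test is INCONCLUSIVE
(Need other tests; this is actually a convergent p-series with p=6 > 1)

Inconclusive (lim aₙ = 0; need another test)


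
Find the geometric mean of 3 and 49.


GM = √(3×49) = √147 = 12.1244

GM = 12.1244


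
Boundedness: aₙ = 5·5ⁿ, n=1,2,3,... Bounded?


aₙ = 5·5ⁿ → as n→∞, aₙ→∞ (since base 5 > 1)
No finite upper bound exists
The sequence is UNBOUNDED

Unbounded (aₙ → ∞ as n → ∞)


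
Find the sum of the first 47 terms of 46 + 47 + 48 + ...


aₙ = 46 + (47-1)×1 = 92
Sₙ = n(a₁+aₙ)/2 = 47×(46+92)/2
= 47×138/2 = 3243

S_47 = 3243


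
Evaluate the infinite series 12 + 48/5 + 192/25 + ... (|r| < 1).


S∞ = a₁/(1-r) = 12/(1 - 4/5)
= 12/(1/5)
= 60

S∞ = 60


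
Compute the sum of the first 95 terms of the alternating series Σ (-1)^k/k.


S = -1 + 1/2 - 1/3 + 1/4 - 1/5 + 1/6 - 1/7 + 1/8 ± ...
= -0.6984
(Full series converges to -ln(2) ≈ -0.6931)

S_95 = -0.6984


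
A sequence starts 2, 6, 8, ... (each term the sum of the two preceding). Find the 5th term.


Computing iteratively: 2, 6, 8, 14, 22
a_5 = 22

a_5 = 22


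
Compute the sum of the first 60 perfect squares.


n = 60
n(n+1)(2n+1)/6 = 60×61×121/6
= 442860/6 = 73810

Σk² = 73810


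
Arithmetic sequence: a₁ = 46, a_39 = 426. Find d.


d = (aₙ - a₁)/(n-1)
= (426 - 46)/(39-1)
= 380/38 = 10

d = 10


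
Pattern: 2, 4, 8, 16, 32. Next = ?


Pattern: geometric (r=2)
Terms: 2, 4, 8, 16, 32
Next term = 64

Next term = 64


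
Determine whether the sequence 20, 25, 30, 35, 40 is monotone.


Differences: 5, 5, 5, 5
All differences > 0 → strictly INCREASING

Monotonically increasing


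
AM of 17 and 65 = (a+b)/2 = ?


AM = (17 + 65)/2 = 82/2 = 41

AM = 41


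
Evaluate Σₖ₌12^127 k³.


Σₖ₌12^127 k³ = [127·128/2]² − [11·12/2]²
= 66064384 − 4356 = 66060028

Σk³ = 66060028


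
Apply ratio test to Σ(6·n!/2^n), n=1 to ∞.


aₙ = 6·n!/2^n
a_{n+1}/aₙ = (n+1)!/2^(n+1) × 2^n/n!  (constant 6 cancels)
= (n+1)/2
L = lim(n→∞) (n+1)/2 = ∞
L > 1 → series DIVERGES

Diverges (ratio test: L = ∞ > 1)


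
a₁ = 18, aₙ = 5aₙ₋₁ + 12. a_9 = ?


Computing step by step:
a_1 = 18
a_2 = 102
a_3 = 522
a_4 = 2622
a_5 = 13122
a_6 = 65622
a_7 = 328122
a_8 = 1640622
a_9 = 8203122


a_9 = 8203122


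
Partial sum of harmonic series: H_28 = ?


H_28 = 1/1 + 1/2 + 1/3 + ... + 1/28
= 315404588903/80313433200
≈ 3.9272

H_28 = 315404588903/80313433200 ≈ 3.9272


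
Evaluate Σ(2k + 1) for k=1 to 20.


Σ(2k+1) = 2·Σk + 1·n
= 2·210 + 1·20
= 420 + 20 = 440

Σ = 440


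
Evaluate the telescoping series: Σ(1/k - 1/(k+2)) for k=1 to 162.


Telescoping with gap 2: two head and two tail terms survive.
= (1 + 1/2) - (1/163 + 1/164)
= 3/2 - 1/163 - 1/164 = 39771/26732

Sum = 39771/26732


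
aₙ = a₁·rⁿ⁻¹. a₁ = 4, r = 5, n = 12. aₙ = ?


aₙ = a₁·r^(n-1)
= 4×5^11
= 4×48828125
= 195312500

a_12 = 195312500


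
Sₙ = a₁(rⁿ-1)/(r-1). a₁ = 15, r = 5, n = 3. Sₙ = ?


Sₙ = 15×(5^3 - 1)/(5 - 1)
= 15×(125 - 1)/4
= 15×124/4
= 465

S_3 = 465


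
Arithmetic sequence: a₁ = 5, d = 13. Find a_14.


aₙ = a₁ + (n-1)d
= 5 + (14-1)×13
= 5 + 169
= 174

a_14 = 174


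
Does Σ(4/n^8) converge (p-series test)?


p-series test: Σ c/n^p converges if p > 1, diverges if p ≤ 1 (constant c > 0 doesn't affect convergence).
p = 8
8 > 1 → CONVERGES

Converges (p = 8 > 1)


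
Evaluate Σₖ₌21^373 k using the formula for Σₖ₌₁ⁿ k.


Σₖ₌21^373 k = Σₖ₌₁^373 k − Σₖ₌₁^20 k
= 373·374/2 − 20·21/2
= 69751 − 210 = 69541

Σk = 69541


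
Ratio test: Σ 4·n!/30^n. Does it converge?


aₙ = 4·n!/30^n
a_{n+1}/aₙ = (n+1)!/30^(n+1) × 30^n/n!  (constant 4 cancels)
= (n+1)/30
L = lim(n→∞) (n+1)/30 = ∞
L > 1 → series DIVERGES

Diverges (ratio test: L = ∞ > 1)


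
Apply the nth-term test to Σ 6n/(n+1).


lim(n→∞) 6n/(n+1) = 6/1 = 6  (divide numerator and denominator by n)
lim aₙ = 6 ≠ 0 → series DIVERGES

Diverges (lim aₙ = 6 ≠ 0)


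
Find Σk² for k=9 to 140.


Σₖ₌9^140 k² = Σₖ₌₁^140 k² − Σₖ₌₁^8 k²
= 140·141·281/6 − 8·9·17/6
= 924490 − 204 = 924286

Σk² = 924286


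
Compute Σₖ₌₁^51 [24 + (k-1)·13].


aₙ = 24 + (51-1)×13 = 674
Sₙ = n(a₁+aₙ)/2 = 51×(24+674)/2
= 51×698/2 = 17799

S_51 = 17799


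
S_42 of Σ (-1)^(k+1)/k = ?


S = 1 - 1/2 + 1/3 - 1/4 + 1/5 - 1/6 + 1/7 - 1/8 ± ...
= 0.6814
(Full series converges to +ln(2) ≈ +0.6931)

S_42 = 0.6814


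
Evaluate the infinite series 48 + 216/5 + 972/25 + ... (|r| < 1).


S∞ = a₁/(1-r) = 48/(1 - 9/10)
= 48/(1/10)
= 480

S∞ = 480


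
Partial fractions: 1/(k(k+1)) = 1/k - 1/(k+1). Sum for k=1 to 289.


1/(k(k+1)) = 1/k - 1/(k+1) (partial fractions)
Telescoping: Σ = 1 - 1/290 = 289/290

Sum = 289/290


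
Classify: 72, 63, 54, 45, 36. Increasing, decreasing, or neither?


Differences: -9, -9, -9, -9
All differences < 0 → strictly DECREASING

Monotonically decreasing


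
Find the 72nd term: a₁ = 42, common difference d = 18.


aₙ = a₁ + (n-1)d
= 42 + (72-1)×18
= 42 + 1278
= 1320

a_72 = 1320


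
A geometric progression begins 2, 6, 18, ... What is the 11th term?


aₙ = a₁·r^(n-1)
= 2×3^10
= 2×59049
= 118098

a_11 = 118098


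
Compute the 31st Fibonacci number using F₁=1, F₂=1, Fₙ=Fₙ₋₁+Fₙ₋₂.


Fibonacci sequence: 1, 1, 2, 3, 5, 8, 13, 21, 34, 55, 89, ...
F(31) = 1346269

F(31) = 1346269


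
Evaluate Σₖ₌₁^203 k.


n(n+1)/2 = 203×204/2 = 41412/2 = 20706

Σk = 20706


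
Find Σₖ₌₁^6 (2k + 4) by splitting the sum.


Σ(2k+4) = 2·Σk + 4·n
= 2·21 + 4·6
= 42 + 24 = 66

Σ = 66


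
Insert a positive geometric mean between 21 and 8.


GM = √(21×8) = √168 = 12.9615

GM = 12.9615


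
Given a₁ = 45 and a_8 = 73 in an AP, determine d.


d = (aₙ - a₁)/(n-1)
= (73 - 45)/(8-1)
= 28/7 = 4

d = 4


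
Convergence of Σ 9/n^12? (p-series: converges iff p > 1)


p-series test: Σ c/n^p converges if p > 1, diverges if p ≤ 1 (constant c > 0 doesn't affect convergence).
p = 12
12 > 1 → CONVERGES

Converges (p = 12 > 1)


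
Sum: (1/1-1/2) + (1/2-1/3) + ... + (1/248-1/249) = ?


Telescoping: adjacent terms cancel.
= 1/1 - 1/249
= 1 - 1/249 = 248/249

Sum = 248/249


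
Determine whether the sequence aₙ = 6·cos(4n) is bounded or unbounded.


For all n, -1 ≤ cos(4n) ≤ 1, so -6 ≤ 6·cos(4n) ≤ 6
Lower bound: -6, Upper bound: 6
The sequence IS bounded

Bounded (-6 ≤ aₙ ≤ 6)


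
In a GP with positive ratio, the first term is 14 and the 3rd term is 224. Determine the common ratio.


r^(n-1) = aₙ/a₁
r^2 = 224/14 = 16
r = 16^(1/2)
= ±4; taking r > 0 gives r = 4

r = 4


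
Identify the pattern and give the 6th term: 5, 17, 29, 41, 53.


Pattern: arithmetic (d=12)
Terms: 5, 17, 29, 41, 53
Next term = 65

Next term = 65


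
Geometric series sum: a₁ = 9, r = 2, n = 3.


Sₙ = 9×(2^3 - 1)/(2 - 1)
= 9×(8 - 1)/1
= 9×7/1
= 63

S_3 = 63


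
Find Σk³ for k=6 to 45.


Σₖ₌6^45 k³ = [45·46/2]² − [5·6/2]²
= 1071225 − 225 = 1071000

Σk³ = 1071000


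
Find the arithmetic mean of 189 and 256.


AM = (189 + 256)/2 = 445/2 = 222.5

AM = 222.5


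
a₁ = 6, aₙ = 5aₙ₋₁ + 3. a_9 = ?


Computing step by step:
a_1 = 6
a_2 = 33
a_3 = 168
a_4 = 843
a_5 = 4218
a_6 = 21093
a_7 = 105468
a_8 = 527343
a_9 = 2636718


a_9 = 2636718


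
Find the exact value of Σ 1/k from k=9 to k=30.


Σₖ₌9^30 1/k = 1/9 + 1/10 + 1/11 + ... + 1/30
= 2974550125537/2329089562800
≈ 1.2771

Sum = 2974550125537/2329089562800 ≈ 1.2771


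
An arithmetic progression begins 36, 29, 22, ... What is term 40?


aₙ = a₁ + (n-1)d
= 36 + (40-1)×-7
= 36 - 273
= -237

a_40 = -237


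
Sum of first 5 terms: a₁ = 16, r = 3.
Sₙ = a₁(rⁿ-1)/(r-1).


Sₙ = 16×(3^5 - 1)/(3 - 1)
= 16×(243 - 1)/2
= 16×242/2
= 1936

S_5 = 1936


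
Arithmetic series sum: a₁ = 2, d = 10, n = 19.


aₙ = 2 + (19-1)×10 = 182
Sₙ = n(a₁+aₙ)/2 = 19×(2+182)/2
= 19×184/2 = 1748

S_19 = 1748


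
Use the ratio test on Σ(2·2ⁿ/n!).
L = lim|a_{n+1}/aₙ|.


aₙ = 2·2^n/n!
a_{n+1}/aₙ = 2^(n+1)/(n+1)! × n!/2^n  (constant 2 cancels)
= 2/(n+1)
L = lim(n→∞) 2/(n+1) = 0
L < 1 → series CONVERGES

Converges (ratio test: L = 0 < 1)


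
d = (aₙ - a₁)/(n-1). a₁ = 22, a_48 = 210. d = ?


d = (aₙ - a₁)/(n-1)
= (210 - 22)/(48-1)
= 188/47 = 4

d = 4


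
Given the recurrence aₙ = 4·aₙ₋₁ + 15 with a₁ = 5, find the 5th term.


Computing step by step:
a_1 = 5
a_2 = 35
a_3 = 155
a_4 = 635
a_5 = 2555


a_5 = 2555


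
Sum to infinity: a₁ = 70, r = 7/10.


S∞ = a₁/(1-r) = 70/(1 - 7/10)
= 70/(3/10)
= 700/3

S∞ = 700/3


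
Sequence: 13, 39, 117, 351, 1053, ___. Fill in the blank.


Pattern: geometric (r=3)
Terms: 13, 39, 117, 351, 1053
Next term = 3159

Next term = 3159


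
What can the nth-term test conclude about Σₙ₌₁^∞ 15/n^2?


lim(n→∞) 15/n^2 = 0
lim aₙ = 0 → nth-term test is INCONCLUSIVE
(Need other tests; this is actually a convergent p-series with p=2 > 1)

Inconclusive (lim aₙ = 0; need another test)


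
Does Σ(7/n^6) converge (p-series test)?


p-series test: Σ c/n^p converges if p > 1, diverges if p ≤ 1 (constant c > 0 doesn't affect convergence).
p = 6
6 > 1 → CONVERGES

Converges (p = 6 > 1)


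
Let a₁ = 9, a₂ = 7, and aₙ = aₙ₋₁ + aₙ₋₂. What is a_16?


Computing iteratively: 9, 7, 16, 23, 39, 62, 101, 163, 264, 427, 691, 1118, ...
a_16 = 7663

a_16 = 7663


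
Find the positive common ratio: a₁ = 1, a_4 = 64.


r^(n-1) = aₙ/a₁
r^3 = 64/1 = 64
r = 64^(1/3)
= 4

r = 4


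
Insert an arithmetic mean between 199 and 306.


AM = (199 + 306)/2 = 505/2 = 252.5

AM = 252.5


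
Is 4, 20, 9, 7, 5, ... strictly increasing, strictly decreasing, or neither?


Differences: 16, -11, -2, -2
Difference at position 1 is +16 (> 0) but position 2 is -11 (< 0) — sequence both rises and falls
→ NOT monotonic

Not monotonic


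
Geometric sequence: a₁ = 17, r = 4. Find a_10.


aₙ = a₁·r^(n-1)
= 17×4^9
= 17×262144
= 4456448

a_10 = 4456448


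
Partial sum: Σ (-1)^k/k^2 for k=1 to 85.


S = -1 + 1/4 - 1/9 + 1/16 - 1/25 + 1/36 - 1/49 + 1/64 ± ...
= -0.8225
(Full series converges to -π²/12 ≈ -0.8225)

S_85 = -0.8225


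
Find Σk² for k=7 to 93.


Σₖ₌7^93 k² = Σₖ₌₁^93 k² − Σₖ₌₁^6 k²
= 93·94·187/6 − 6·7·13/6
= 272459 − 91 = 272368

Σk² = 272368


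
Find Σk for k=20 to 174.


Σₖ₌20^174 k = Σₖ₌₁^174 k − Σₖ₌₁^19 k
= 174·175/2 − 19·20/2
= 15225 − 190 = 15035

Σk = 15035


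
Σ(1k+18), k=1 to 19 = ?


Σ(1k+18) = 1·Σk + 18·n
= 1·190 + 18·19
= 190 + 342 = 532

Σ = 532


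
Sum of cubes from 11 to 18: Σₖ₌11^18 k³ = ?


Σₖ₌11^18 k³ = [18·19/2]² − [10·11/2]²
= 29241 − 3025 = 26216

Σk³ = 26216


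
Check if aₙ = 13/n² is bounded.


a₁ = 13, a₂ = 13/4, a₃ = 13/9, ...
0 < aₙ ≤ 13 for all n ≥ 1
The sequence IS bounded

Bounded (0 < aₙ ≤ 13)


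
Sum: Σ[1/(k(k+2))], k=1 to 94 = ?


1/(k(k+2)) = (1/2)·(1/k - 1/(k+2)) (partial fractions)
Telescoping: Σ = (1/2)·(1 + 1/2 - 1/95 - 1/96) = 13489/18240

Sum = 13489/18240


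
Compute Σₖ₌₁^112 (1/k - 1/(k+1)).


Telescoping: adjacent terms cancel.
= 1/1 - 1/113
= 1 - 1/113 = 112/113

Sum = 112/113


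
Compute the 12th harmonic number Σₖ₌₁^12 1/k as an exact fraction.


H_12 = 1/1 + 1/2 + 1/3 + ... + 1/12
= 86021/27720
≈ 3.1032

H_12 = 86021/27720 ≈ 3.1032


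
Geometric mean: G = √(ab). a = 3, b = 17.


GM = √(3×17) = √51 = 7.1414

GM = 7.1414


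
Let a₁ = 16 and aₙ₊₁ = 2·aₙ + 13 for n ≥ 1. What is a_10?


Computing step by step:
a_1 = 16
a_2 = 45
a_3 = 103
a_4 = 219
a_5 = 451
a_6 = 915
a_7 = 1843
a_8 = 3699
a_9 = 7411
a_10 = 14835


a_10 = 14835


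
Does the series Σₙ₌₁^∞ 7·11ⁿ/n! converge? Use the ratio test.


aₙ = 7·11^n/n!
a_{n+1}/aₙ = 11^(n+1)/(n+1)! × n!/11^n  (constant 7 cancels)
= 11/(n+1)
L = lim(n→∞) 11/(n+1) = 0
L < 1 → series CONVERGES

Converges (ratio test: L = 0 < 1)


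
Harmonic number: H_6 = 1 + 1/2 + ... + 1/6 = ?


H_6 = 1/1 + 1/2 + 1/3 + 1/4 + 1/5 + 1/6
= 49/20
≈ 2.45

H_6 = 49/20 ≈ 2.45


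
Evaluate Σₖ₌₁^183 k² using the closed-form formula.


n = 183
n(n+1)(2n+1)/6 = 183×184×367/6
= 12357624/6 = 2059604

Σk² = 2059604


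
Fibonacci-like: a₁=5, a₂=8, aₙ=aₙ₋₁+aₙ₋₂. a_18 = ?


Computing iteratively: 5, 8, 13, 21, 34, 55, 89, 144, 233, 377, 610, 987, ...
a_18 = 17711

a_18 = 17711


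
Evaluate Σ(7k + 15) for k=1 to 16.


Σ(7k+15) = 7·Σk + 15·n
= 7·136 + 15·16
= 952 + 240 = 1192

Σ = 1192


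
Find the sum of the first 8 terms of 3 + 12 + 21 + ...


aₙ = 3 + (8-1)×9 = 66
Sₙ = n(a₁+aₙ)/2 = 8×(3+66)/2
= 8×69/2 = 276

S_8 = 276


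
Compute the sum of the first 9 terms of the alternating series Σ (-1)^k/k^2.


S = -1 + 1/4 - 1/9 + 1/16 - 1/25 + 1/36 - 1/49 + 1/64 ± ...
= -0.828
(Full series converges to -π²/12 ≈ -0.8225)

S_9 = -0.828


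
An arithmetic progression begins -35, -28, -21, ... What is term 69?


aₙ = a₁ + (n-1)d
= -35 + (69-1)×7
= -35 + 476
= 441

a_69 = 441


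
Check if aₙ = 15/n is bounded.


a₁ = 15, a₂ = 15/2, a₃ = 15/3, ...
0 < aₙ ≤ 15 for all n ≥ 1
Lower bound: 0, Upper bound: 15
The sequence IS bounded

Bounded (0 < aₙ ≤ 15)


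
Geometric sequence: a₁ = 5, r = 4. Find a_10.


aₙ = a₁·r^(n-1)
= 5×4^9
= 5×262144
= 1310720

a_10 = 1310720


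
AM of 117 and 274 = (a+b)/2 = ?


AM = (117 + 274)/2 = 391/2 = 195.5

AM = 195.5


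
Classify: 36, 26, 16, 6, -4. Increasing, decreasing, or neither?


Differences: -10, -10, -10, -10
All differences < 0 → strictly DECREASING

Monotonically decreasing


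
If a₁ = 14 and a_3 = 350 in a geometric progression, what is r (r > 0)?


r^(n-1) = aₙ/a₁
r^2 = 350/14 = 25
r = 25^(1/2)
= ±5; taking r > 0 gives r = 5

r = 5


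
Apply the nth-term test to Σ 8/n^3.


lim(n→∞) 8/n^3 = 0
lim aₙ = 0 → nth-term test is INCONCLUSIVE
(Need other tests; this is actually a convergent p-series with p=3 > 1)

Inconclusive (lim aₙ = 0; need another test)


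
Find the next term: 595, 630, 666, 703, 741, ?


Pattern: triangular numbers: n(n+1)/2
Terms: 595, 630, 666, 703, 741
Next term = 780

Next term = 780


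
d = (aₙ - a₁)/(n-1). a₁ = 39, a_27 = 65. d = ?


d = (aₙ - a₁)/(n-1)
= (65 - 39)/(27-1)
= 26/26 = 1

d = 1


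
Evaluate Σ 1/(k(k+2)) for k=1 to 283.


1/(k(k+2)) = (1/2)·(1/k - 1/(k+2)) (partial fractions)
Telescoping: Σ = (1/2)·(1 + 1/2 - 1/284 - 1/285) = 120841/161880

Sum = 120841/161880


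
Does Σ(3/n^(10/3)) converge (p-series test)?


p-series test: Σ c/n^p converges if p > 1, diverges if p ≤ 1 (constant c > 0 doesn't affect convergence).
p = 10/3
10/3 > 1 → CONVERGES

Converges (p = 10/3 > 1)


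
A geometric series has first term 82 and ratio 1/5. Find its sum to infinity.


S∞ = a₁/(1-r) = 82/(1 - 1/5)
= 82/(4/5)
= 205/2

S∞ = 205/2


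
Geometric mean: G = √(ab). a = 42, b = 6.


GM = √(42×6) = √252 = 15.8745

GM = 15.8745


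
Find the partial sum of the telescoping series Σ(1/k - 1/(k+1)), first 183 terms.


Telescoping: adjacent terms cancel.
= 1/1 - 1/184
= 1 - 1/184 = 183/184

Sum = 183/184


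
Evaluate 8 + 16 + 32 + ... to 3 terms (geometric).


Sₙ = 8×(2^3 - 1)/(2 - 1)
= 8×(8 - 1)/1
= 8×7/1
= 56

S_3 = 56


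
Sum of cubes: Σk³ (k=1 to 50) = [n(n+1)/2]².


n(n+1)/2 = 50×51/2 = 1275
Σk³ = 1275² = 1625625

Σk³ = 1625625


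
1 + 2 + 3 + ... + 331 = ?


n(n+1)/2 = 331×332/2 = 109892/2 = 54946

Σk = 54946


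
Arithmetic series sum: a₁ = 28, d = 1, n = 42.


aₙ = 28 + (42-1)×1 = 69
Sₙ = n(a₁+aₙ)/2 = 42×(28+69)/2
= 42×97/2 = 2037

S_42 = 2037


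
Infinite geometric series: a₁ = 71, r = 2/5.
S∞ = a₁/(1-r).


S∞ = a₁/(1-r) = 71/(1 - 2/5)
= 71/(3/5)
= 355/3

S∞ = 355/3


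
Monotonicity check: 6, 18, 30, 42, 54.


Differences: 12, 12, 12, 12
All differences > 0 → strictly INCREASING

Monotonically increasing


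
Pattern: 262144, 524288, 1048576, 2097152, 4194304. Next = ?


Pattern: powers of 2: 2ⁿ
Terms: 262144, 524288, 1048576, 2097152, 4194304
Next term = 8388608

Next term = 8388608


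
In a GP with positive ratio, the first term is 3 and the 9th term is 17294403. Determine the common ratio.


r^(n-1) = aₙ/a₁
r^8 = 17294403/3 = 5764801
r = 5764801^(1/8)
= ±7; taking r > 0 gives r = 7

r = 7


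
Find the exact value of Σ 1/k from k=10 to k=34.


Σₖ₌10^34 1/k = 1/10 + 1/11 + 1/12 + ... + 1/34
= 16924644298729/13127595717600
≈ 1.2892

Sum = 16924644298729/13127595717600 ≈ 1.2892


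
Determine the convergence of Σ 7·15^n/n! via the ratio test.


aₙ = 7·15^n/n!
a_{n+1}/aₙ = 15^(n+1)/(n+1)! × n!/15^n  (constant 7 cancels)
= 15/(n+1)
L = lim(n→∞) 15/(n+1) = 0
L < 1 → series CONVERGES

Converges (ratio test: L = 0 < 1)


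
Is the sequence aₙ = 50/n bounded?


a₁ = 50, a₂ = 50/2, a₃ = 50/3, ...
0 < aₙ ≤ 50 for all n ≥ 1
Lower bound: 0, Upper bound: 50
The sequence IS bounded

Bounded (0 < aₙ ≤ 50)


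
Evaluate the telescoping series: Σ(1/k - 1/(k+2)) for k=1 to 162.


Telescoping with gap 2: two head and two tail terms survive.
= (1 + 1/2) - (1/163 + 1/164)
= 3/2 - 1/163 - 1/164 = 39771/26732

Sum = 39771/26732


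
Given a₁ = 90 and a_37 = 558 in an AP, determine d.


d = (aₙ - a₁)/(n-1)
= (558 - 90)/(37-1)
= 468/36 = 13

d = 13


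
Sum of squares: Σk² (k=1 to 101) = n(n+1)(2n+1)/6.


n = 101
n(n+1)(2n+1)/6 = 101×102×203/6
= 2091306/6 = 348551

Σk² = 348551


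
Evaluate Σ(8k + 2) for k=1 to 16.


Σ(8k+2) = 8·Σk + 2·n
= 8·136 + 2·16
= 1088 + 32 = 1120

Σ = 1120


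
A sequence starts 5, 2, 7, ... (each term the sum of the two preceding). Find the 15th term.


Computing iteratively: 5, 2, 7, 9, 16, 25, 41, 66, 107, 173, 280, 453, ...
a_15 = 1919

a_15 = 1919


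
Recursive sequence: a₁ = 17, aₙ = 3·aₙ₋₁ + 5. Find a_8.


Computing step by step:
a_1 = 17
a_2 = 56
a_3 = 173
a_4 = 524
a_5 = 1577
a_6 = 4736
a_7 = 14213
a_8 = 42644


a_8 = 42644


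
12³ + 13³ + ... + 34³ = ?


Σₖ₌12^34 k³ = [34·35/2]² − [11·12/2]²
= 354025 − 4356 = 349669

Σk³ = 349669


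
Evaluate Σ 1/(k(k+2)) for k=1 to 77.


1/(k(k+2)) = (1/2)·(1/k - 1/(k+2)) (partial fractions)
Telescoping: Σ = (1/2)·(1 + 1/2 - 1/78 - 1/79) = 4543/6162

Sum = 4543/6162


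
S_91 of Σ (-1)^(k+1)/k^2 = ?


S = 1 - 1/4 + 1/9 - 1/16 + 1/25 - 1/36 + 1/49 - 1/64 ± ...
= 0.8225
(Full series converges to +π²/12 ≈ +0.8225)

S_91 = 0.8225


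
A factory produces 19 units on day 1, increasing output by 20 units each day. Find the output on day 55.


aₙ = a₁ + (n-1)d
= 19 + (55-1)×20
= 19 + 1080
= 1099

a_55 = 1099


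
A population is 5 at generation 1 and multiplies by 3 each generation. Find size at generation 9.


aₙ = a₁·r^(n-1)
= 5×3^8
= 5×6561
= 32805

a_9 = 32805


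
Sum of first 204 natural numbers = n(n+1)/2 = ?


n(n+1)/2 = 204×205/2 = 41820/2 = 20910

Σk = 20910


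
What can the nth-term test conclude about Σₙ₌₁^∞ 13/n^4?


lim(n→∞) 13/n^4 = 0
lim aₙ = 0 → nth-term test is INCONCLUSIVE
(Need other tests; this is actually a convergent p-series with p=4 > 1)

Inconclusive (lim aₙ = 0; need another test)


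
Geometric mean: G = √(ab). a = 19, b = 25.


GM = √(19×25) = √475 = 21.7945

GM = 21.7945


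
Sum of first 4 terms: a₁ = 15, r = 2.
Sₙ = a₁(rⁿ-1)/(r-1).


Sₙ = 15×(2^4 - 1)/(2 - 1)
= 15×(16 - 1)/1
= 15×15/1
= 225

S_4 = 225


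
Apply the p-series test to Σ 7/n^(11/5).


p-series test: Σ c/n^p converges if p > 1, diverges if p ≤ 1 (constant c > 0 doesn't affect convergence).
p = 11/5
11/5 > 1 → CONVERGES

Converges (p = 11/5 > 1)


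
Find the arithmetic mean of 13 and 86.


AM = (13 + 86)/2 = 99/2 = 49.5

AM = 49.5


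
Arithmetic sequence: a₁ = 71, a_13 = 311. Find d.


d = (aₙ - a₁)/(n-1)
= (311 - 71)/(13-1)
= 240/12 = 20

d = 20


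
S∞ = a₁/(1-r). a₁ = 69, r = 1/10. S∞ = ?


S∞ = a₁/(1-r) = 69/(1 - 1/10)
= 69/(9/10)
= 230/3

S∞ = 230/3


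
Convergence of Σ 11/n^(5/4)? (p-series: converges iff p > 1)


p-series test: Σ c/n^p converges if p > 1, diverges if p ≤ 1 (constant c > 0 doesn't affect convergence).
p = 5/4
5/4 > 1 → CONVERGES

Converges (p = 5/4 > 1)


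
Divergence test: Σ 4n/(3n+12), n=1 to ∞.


lim(n→∞) 4n/(3n+12) = 4/3 = 4/3  (divide numerator and denominator by n)
lim aₙ = 4/3 ≠ 0 → series DIVERGES

Diverges (lim aₙ = 4/3 ≠ 0)


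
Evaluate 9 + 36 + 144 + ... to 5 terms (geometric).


Sₙ = 9×(4^5 - 1)/(4 - 1)
= 9×(1024 - 1)/3
= 9×1023/3
= 3069

S_5 = 3069


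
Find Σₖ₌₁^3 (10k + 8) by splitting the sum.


Σ(10k+8) = 10·Σk + 8·n
= 10·6 + 8·3
= 60 + 24 = 84

Σ = 84


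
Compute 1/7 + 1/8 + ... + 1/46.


Σₖ₌7^46 1/k = 1/7 + 1/8 + 1/9 + ... + 1/46
= 2646483413479779667/1345655451257488800
≈ 1.9667

Sum = 2646483413479779667/1345655451257488800 ≈ 1.9667


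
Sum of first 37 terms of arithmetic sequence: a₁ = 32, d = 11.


aₙ = 32 + (37-1)×11 = 428
Sₙ = n(a₁+aₙ)/2 = 37×(32+428)/2
= 37×460/2 = 8510

S_37 = 8510


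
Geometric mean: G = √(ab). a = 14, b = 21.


GM = √(14×21) = √294 = 17.1464

GM = 17.1464
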